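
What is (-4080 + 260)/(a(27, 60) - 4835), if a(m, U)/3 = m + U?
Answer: 1910/2287 ≈ 0.83516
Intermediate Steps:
a(m, U) = 3*U + 3*m (a(m, U) = 3*(m + U) = 3*(U + m) = 3*U + 3*m)
(-4080 + 260)/(a(27, 60) - 4835) = (-4080 + 260)/((3*60 + 3*27) - 4835) = -3820/((180 + 81) - 4835) = -3820/(261 - 4835) = -3820/(-4574) = -3820*(-1/4574) = 1910/2287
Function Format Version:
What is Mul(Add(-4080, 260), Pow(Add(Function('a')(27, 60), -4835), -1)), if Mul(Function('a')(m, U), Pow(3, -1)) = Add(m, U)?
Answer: Rational(1910, 2287) ≈ 0.83516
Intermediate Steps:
Function('a')(m, U) = Add(Mul(3, U), Mul(3, m)) (Function('a')(m, U) = Mul(3, Add(m, U)) = Mul(3, Add(U, m)) = Add(Mul(3, U), Mul(3, m)))
Mul(Add(-4080, 260), Pow(Add(Function('a')(27, 60), -4835), -1)) = Mul(Add(-4080, 260), Pow(Add(Add(Mul(3, 60), Mul(3, 27)), -4835), -1)) = Mul(-3820, Pow(Add(Add(180, 81), -4835), -1)) = Mul(-3820, Pow(Add(261, -4835), -1)) = Mul(-3820, Pow(-4574, -1)) = Mul(-3820, Rational(-1, 4574)) = Rational(1910, 2287)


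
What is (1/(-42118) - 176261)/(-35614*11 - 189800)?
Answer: 7423760799/24493891372 ≈ 0.30309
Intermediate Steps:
(1/(-42118) - 176261)/(-35614*11 - 189800) = (-1/42118 - 176261)/(-391754 - 189800) = -7423760799/42118/(-581554) = -7423760799/42118*(-1/581554) = 7423760799/24493891372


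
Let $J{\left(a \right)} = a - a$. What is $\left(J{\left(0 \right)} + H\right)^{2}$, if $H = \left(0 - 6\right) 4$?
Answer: $576$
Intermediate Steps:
$J{\left(a \right)} = 0$
$H = -24$ ($H = \left(-6\right) 4 = -24$)
$\left(J{\left(0 \right)} + H\right)^{2} = \left(0 - 24\right)^{2} = \left(-24\right)^{2} = 576$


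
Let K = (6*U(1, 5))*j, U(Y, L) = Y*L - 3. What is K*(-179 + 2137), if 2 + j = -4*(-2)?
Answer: 140976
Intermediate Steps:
U(Y, L) = -3 + L*Y (U(Y, L) = L*Y - 3 = -3 + L*Y)
j = 6 (j = -2 - 4*(-2) = -2 + 8 = 6)
K = 72 (K = (6*(-3 + 5*1))*6 = (6*(-3 + 5))*6 = (6*2)*6 = 12*6 = 72)
K*(-179 + 2137) = 72*(-179 + 2137) = 72*1958 = 140976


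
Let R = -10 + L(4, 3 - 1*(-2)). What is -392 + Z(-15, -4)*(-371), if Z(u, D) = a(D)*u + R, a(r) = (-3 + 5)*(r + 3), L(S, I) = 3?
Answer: -8925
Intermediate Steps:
a(r) = 6 + 2*r (a(r) = 2*(3 + r) = 6 + 2*r)
R = -7 (R = -10 + 3 = -7)
Z(u, D) = -7 + u*(6 + 2*D) (Z(u, D) = (6 + 2*D)*u - 7 = u*(6 + 2*D) - 7 = -7 + u*(6 + 2*D))
-392 + Z(-15, -4)*(-371) = -392 + (-7 + 2*(-15)*(3 - 4))*(-371) = -392 + (-7 + 2*(-15)*(-1))*(-371) = -392 + (-7 + 30)*(-371) = -392 + 23*(-371) = -392 - 8533 = -8925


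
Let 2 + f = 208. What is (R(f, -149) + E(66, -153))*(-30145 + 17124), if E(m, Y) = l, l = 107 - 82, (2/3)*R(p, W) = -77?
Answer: 2356801/2 ≈ 1.1784e+6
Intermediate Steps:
f = 206 (f = -2 + 208 = 206)
R(p, W) = -231/2 (R(p, W) = (3/2)*(-77) = -231/2)
l = 25
E(m, Y) = 25
(R(f, -149) + E(66, -153))*(-30145 + 17124) = (-231/2 + 25)*(-30145 + 17124) = -181/2*(-13021) = 2356801/2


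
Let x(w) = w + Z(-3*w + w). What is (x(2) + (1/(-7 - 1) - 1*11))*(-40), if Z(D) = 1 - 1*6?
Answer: 565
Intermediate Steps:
Z(D) = -5 (Z(D) = 1 - 6 = -5)
x(w) = -5 + w (x(w) = w - 5 = -5 + w)
(x(2) + (1/(-7 - 1) - 1*11))*(-40) = ((-5 + 2) + (1/(-7 - 1) - 1*11))*(-40) = (-3 + (1/(-8) - 11))*(-40) = (-3 + (-⅛ - 11))*(-40) = (-3 - 89/8)*(-40) = -113/8*(-40) = 565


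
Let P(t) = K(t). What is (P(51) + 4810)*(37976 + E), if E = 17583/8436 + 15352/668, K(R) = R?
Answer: 86746745803167/469604 ≈ 1.8472e+8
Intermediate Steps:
P(t) = t
E = 11771243/469604 (E = 17583*(1/8436) + 15352*(1/668) = 5861/2812 + 3838/167 = 11771243/469604 ≈ 25.066)
(P(51) + 4810)*(37976 + E) = (51 + 4810)*(37976 + 11771243/469604) = 4861*(17845452747/469604) = 86746745803167/469604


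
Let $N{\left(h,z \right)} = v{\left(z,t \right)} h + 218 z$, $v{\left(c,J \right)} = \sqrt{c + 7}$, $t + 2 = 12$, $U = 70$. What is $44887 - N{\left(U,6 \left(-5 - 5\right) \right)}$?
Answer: $57967 - 70 i \sqrt{53} \approx 57967.0 - 509.61 i$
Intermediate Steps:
$t = 10$ ($t = -2 + 12 = 10$)
$v{\left(c,J \right)} = \sqrt{7 + c}$
$N{\left(h,z \right)} = 218 z + h \sqrt{7 + z}$ ($N{\left(h,z \right)} = \sqrt{7 + z} h + 218 z = h \sqrt{7 + z} + 218 z = 218 z + h \sqrt{7 + z}$)
$44887 - N{\left(U,6 \left(-5 - 5\right) \right)} = 44887 - \left(218 \cdot 6 \left(-5 - 5\right) + 70 \sqrt{7 + 6 \left(-5 - 5\right)}\right) = 44887 - \left(218 \cdot 6 \left(-10\right) + 70 \sqrt{7 + 6 \left(-10\right)}\right) = 44887 - \left(218 \left(-60\right) + 70 \sqrt{7 - 60}\right) = 44887 - \left(-13080 + 70 \sqrt{-53}\right) = 44887 - \left(-13080 + 70 i \sqrt{53}\right) = 44887 + \left(13080 - 70 i \sqrt{53}\right) = 57967 - 70 i \sqrt{53}$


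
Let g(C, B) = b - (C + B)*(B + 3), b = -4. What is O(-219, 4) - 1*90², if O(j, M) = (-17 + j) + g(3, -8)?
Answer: -8365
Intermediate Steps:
g(C, B) = -4 - (3 + B)*(B + C) (g(C, B) = -4 - (C + B)*(B + 3) = -4 - (B + C)*(3 + B) = -4 - (3 + B)*(B + C))
O(j, M) = -46 + j (O(j, M) = (-17 + j) + (-4 - 1*(-8)² - 3*(-8) - 3*3 - 1*(-8)*3) = (-17 + j) + (-4 - 1*64 + 24 - 9 + 24) = (-17 + j) + (-4 - 64 + 24 - 9 + 24) = (-17 + j) - 29 = -46 + j)
O(-219, 4) - 1*90² = (-46 - 219) - 1*90² = -265 - 1*8100 = -265 - 8100 = -8365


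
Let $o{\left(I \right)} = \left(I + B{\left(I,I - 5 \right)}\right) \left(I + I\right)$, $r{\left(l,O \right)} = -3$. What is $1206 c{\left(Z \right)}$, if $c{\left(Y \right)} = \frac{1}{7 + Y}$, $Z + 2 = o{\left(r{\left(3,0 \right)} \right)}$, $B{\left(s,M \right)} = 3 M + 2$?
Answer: $\frac{1206}{155} \approx 7.7806$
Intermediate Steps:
$B{\left(s,M \right)} = 2 + 3 M$
$o{\left(I \right)} = 2 I \left(-13 + 4 I\right)$ ($o{\left(I \right)} = \left(I + \left(2 + 3 \left(I - 5\right)\right)\right) \left(I + I\right) = \left(I + \left(2 + 3 \left(-5 + I\right)\right)\right) 2 I = \left(I + \left(2 + \left(-15 + 3 I\right)\right)\right) 2 I = \left(I + \left(-13 + 3 I\right)\right) 2 I = \left(-13 + 4 I\right) 2 I = 2 I \left(-13 + 4 I\right)$)
$Z = 148$ ($Z = -2 + 2 \left(-3\right) \left(-13 + 4 \left(-3\right)\right) = -2 + 2 \left(-3\right) \left(-13 - 12\right) = -2 + 2 \left(-3\right) \left(-25\right) = -2 + 150 = 148$)
$1206 c{\left(Z \right)} = \frac{1206}{7 + 148} = \frac{1206}{155}$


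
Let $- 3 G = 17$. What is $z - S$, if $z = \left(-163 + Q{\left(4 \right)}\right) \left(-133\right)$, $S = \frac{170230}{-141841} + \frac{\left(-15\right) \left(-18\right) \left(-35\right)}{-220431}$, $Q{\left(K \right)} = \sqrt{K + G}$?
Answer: $\frac{225951708223163}{10422051157} - \frac{133 i \sqrt{15}}{3} \approx 21680.0 - 171.7 i$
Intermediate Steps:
$G = - \frac{17}{3}$ ($G = \left(- \frac{1}{3}\right) 17 = - \frac{17}{3} \approx -5.6667$)
$Q{\left(K \right)} = \sqrt{- \frac{17}{3} + K}$ ($Q{\left(K \right)} = \sqrt{K - \frac{17}{3}} = \sqrt{- \frac{17}{3} + K}$)
$S = - \frac{12061190560}{10422051157}$ ($S = 170230 \left(- \frac{1}{141841}\right) + 270 \left(-35\right) \left(- \frac{1}{220431}\right) = - \frac{170230}{141841} - - \frac{3150}{73477} = - \frac{170230}{141841} + \frac{3150}{73477} = - \frac{12061190560}{10422051157} \approx -1.1573$)
$z = 21679 - \frac{133 i \sqrt{15}}{3}$ ($z = \left(-163 + \frac{\sqrt{-51 + 9 \cdot 4}}{3}\right) \left(-133\right) = \left(-163 + \frac{\sqrt{-51 + 36}}{3}\right) \left(-133\right) = \left(-163 + \frac{\sqrt{-15}}{3}\right) \left(-133\right) = \left(-163 + \frac{i \sqrt{15}}{3}\right) \left(-133\right) = 21679 - \frac{133 i \sqrt{15}}{3} \approx 21679.0 - 171.7 i$)
$z - S = \left(21679 - \frac{133 i \sqrt{15}}{3}\right) - - \frac{12061190560}{10422051157} = \left(21679 - \frac{133 i \sqrt{15}}{3}\right) + \frac{12061190560}{10422051157} = \frac{225951708223163}{10422051157} - \frac{133 i \sqrt{15}}{3}$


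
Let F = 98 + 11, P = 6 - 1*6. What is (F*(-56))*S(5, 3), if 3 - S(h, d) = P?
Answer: -18312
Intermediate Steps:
P = 0 (P = 6 - 6 = 0)
S(h, d) = 3 (S(h, d) = 3 - 1*0 = 3 + 0 = 3)
F = 109
(F*(-56))*S(5, 3) = (109*(-56))*3 = -6104*3 = -18312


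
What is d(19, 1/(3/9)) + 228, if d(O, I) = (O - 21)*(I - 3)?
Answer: 228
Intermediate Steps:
d(O, I) = (-21 + O)*(-3 + I)
d(19, 1/(3/9)) + 228 = (63 - 21/(3/9) - 3*19 + 19/(3/9)) + 228 = (63 - 21/(3*(1/9)) - 57 + 19/(3*(1/9))) + 228 = (63 - 21/1/3 - 57 + 19/(1/3)) + 228 = (63 - 21*3 - 57 + 3*19) + 228 = (63 - 63 - 57 + 57) + 228 = 0 + 228 = 228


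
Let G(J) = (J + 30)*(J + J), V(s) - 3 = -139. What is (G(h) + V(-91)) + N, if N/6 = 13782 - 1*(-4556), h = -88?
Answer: 120100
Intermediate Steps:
V(s) = -136 (V(s) = 3 - 139 = -136)
G(J) = 2*J*(30 + J) (G(J) = (30 + J)*(2*J) = 2*J*(30 + J))
N = 110028 (N = 6*(13782 - 1*(-4556)) = 6*(13782 + 4556) = 6*18338 = 110028)
(G(h) + V(-91)) + N = (2*(-88)*(30 - 88) - 136) + 110028 = (2*(-88)*(-58) - 136) + 110028 = (10208 - 136) + 110028 = 10072 + 110028 = 120100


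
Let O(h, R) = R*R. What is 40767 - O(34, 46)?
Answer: 38651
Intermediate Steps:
O(h, R) = R²
40767 - O(34, 46) = 40767 - 1*46² = 40767 - 1*2116 = 40767 - 2116 = 38651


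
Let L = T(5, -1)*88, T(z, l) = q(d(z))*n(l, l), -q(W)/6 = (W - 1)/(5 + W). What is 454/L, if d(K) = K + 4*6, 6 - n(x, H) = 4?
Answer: -3859/7392 ≈ -0.52205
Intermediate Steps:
n(x, H) = 2 (n(x, H) = 6 - 1*4 = 6 - 4 = 2)
d(K) = 24 + K (d(K) = K + 24 = 24 + K)
q(W) = -6*(-1 + W)/(5 + W) (q(W) = -6*(W - 1)/(5 + W) = -6*(-1 + W)/(5 + W))
T(z, l) = 12*(-23 - z)/(29 + z) (T(z, l) = (6*(1 - (24 + z))/(5 + (24 + z)))*2 = (6*(1 + (-24 - z))/(29 + z))*2 = (6*(-23 - z)/(29 + z))*2 = 12*(-23 - z)/(29 + z))
L = -14784/17 (L = (12*(-23 - 1*5)/(29 + 5))*88 = (12*(-23 - 5)/34)*88 = (12*(1/34)*(-28))*88 = -168/17*88 = -14784/17 ≈ -869.65)
454/L = 454/(-14784/17) = 454*(-17/14784) = -3859/7392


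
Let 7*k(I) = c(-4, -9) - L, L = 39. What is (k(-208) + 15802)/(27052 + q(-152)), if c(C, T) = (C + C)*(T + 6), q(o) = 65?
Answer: 110599/189819 ≈ 0.58265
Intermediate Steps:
c(C, T) = 2*C*(6 + T) (c(C, T) = (2*C)*(6 + T) = 2*C*(6 + T))
k(I) = -15/7 (k(I) = (2*(-4)*(6 - 9) - 1*39)/7 = (2*(-4)*(-3) - 39)/7 = (24 - 39)/7 = (⅐)*(-15) = -15/7)
(k(-208) + 15802)/(27052 + q(-152)) = (-15/7 + 15802)/(27052 + 65) = (110599/7)/27117 = (110599/7)*(1/27117) = 110599/189819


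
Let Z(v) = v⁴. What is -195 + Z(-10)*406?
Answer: 4059805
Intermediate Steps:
-195 + Z(-10)*406 = -195 + (-10)⁴*406 = -195 + 10000*406 = -195 + 4060000 = 4059805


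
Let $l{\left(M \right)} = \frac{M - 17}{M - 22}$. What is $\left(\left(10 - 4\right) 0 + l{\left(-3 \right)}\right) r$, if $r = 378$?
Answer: $\frac{1512}{5} \approx 302.4$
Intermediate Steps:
$l{\left(M \right)} = \frac{-17 + M}{-22 + M}$
$\left(\left(10 - 4\right) 0 + l{\left(-3 \right)}\right) r = \left(\left(10 - 4\right) 0 + \frac{-17 - 3}{-22 - 3}\right) 378 = \left(6 \cdot 0 + \frac{1}{-25} \left(-20\right)\right) 378 = \left(0 - - \frac{4}{5}\right) 378 = \left(0 + \frac{4}{5}\right) 378 = \frac{4}{5} \cdot 378 = \frac{1512}{5}$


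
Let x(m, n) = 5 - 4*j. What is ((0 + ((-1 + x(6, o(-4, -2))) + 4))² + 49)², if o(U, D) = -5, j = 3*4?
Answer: 2719201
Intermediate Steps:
j = 12
x(m, n) = -43 (x(m, n) = 5 - 4*12 = 5 - 48 = -43)
((0 + ((-1 + x(6, o(-4, -2))) + 4))² + 49)² = ((0 + ((-1 - 43) + 4))² + 49)² = ((0 + (-44 + 4))² + 49)² = ((0 - 40)² + 49)² = ((-40)² + 49)² = (1600 + 49)² = 1649² = 2719201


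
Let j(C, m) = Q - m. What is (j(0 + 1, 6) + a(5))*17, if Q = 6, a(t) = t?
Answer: 85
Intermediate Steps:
j(C, m) = 6 - m
(j(0 + 1, 6) + a(5))*17 = ((6 - 1*6) + 5)*17 = ((6 - 6) + 5)*17 = (0 + 5)*17 = 5*17 = 85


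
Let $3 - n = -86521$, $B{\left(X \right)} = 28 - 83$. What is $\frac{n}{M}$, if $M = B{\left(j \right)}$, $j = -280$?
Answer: $- \frac{86524}{55} \approx -1573.2$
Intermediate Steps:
$B{\left(X \right)} = -55$ ($B{\left(X \right)} = 28 - 83 = -55$)
$n = 86524$ ($n = 3 - -86521 = 3 + 86521 = 86524$)
$M = -55$
$\frac{n}{M} = \frac{86524}{-55} = 86524 \left(- \frac{1}{55}\right) = - \frac{86524}{55}$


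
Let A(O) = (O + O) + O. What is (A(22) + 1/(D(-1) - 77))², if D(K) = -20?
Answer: 40972801/9409 ≈ 4354.6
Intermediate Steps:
A(O) = 3*O (A(O) = 2*O + O = 3*O)
(A(22) + 1/(D(-1) - 77))² = (3*22 + 1/(-20 - 77))² = (66 + 1/(-97))² = (66 - 1/97)² = (6401/97)² = 40972801/9409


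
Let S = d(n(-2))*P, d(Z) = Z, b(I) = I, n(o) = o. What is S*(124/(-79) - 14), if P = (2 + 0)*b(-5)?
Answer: -24600/79 ≈ -311.39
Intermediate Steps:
P = -10 (P = (2 + 0)*(-5) = 2*(-5) = -10)
S = 20 (S = -2*(-10) = 20)
S*(124/(-79) - 14) = 20*(124/(-79) - 14) = 20*(124*(-1/79) - 14) = 20*(-124/79 - 14) = 20*(-1230/79) = -24600/79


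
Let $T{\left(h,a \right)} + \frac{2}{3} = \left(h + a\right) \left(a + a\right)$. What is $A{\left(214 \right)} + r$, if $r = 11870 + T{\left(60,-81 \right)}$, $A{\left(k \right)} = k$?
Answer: $\frac{46456}{3} \approx 15485.0$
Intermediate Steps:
$T{\left(h,a \right)} = - \frac{2}{3} + 2 a \left(a + h\right)$ ($T{\left(h,a \right)} = - \frac{2}{3} + \left(h + a\right) \left(a + a\right) = - \frac{2}{3} + \left(a + h\right) 2 a = - \frac{2}{3} + 2 a \left(a + h\right)$)
$r = \frac{45814}{3}$ ($r = 11870 + \left(- \frac{2}{3} + 2 \left(-81\right)^{2} + 2 \left(-81\right) 60\right) = 11870 - - \frac{10204}{3} = 11870 + \frac{10204}{3} = \frac{45814}{3} \approx 15271.0$)
$A{\left(214 \right)} + r = 214 + \frac{45814}{3} = \frac{46456}{3}$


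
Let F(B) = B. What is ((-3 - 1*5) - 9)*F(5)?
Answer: -85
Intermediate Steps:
((-3 - 1*5) - 9)*F(5) = ((-3 - 1*5) - 9)*5 = ((-3 - 5) - 9)*5 = (-8 - 9)*5 = -17*5 = -85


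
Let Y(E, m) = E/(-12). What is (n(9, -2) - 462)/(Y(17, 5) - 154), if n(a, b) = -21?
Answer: 5796/1865 ≈ 3.1078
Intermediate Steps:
Y(E, m) = -E/12 (Y(E, m) = E*(-1/12) = -E/12)
(n(9, -2) - 462)/(Y(17, 5) - 154) = (-21 - 462)/(-1/12*17 - 154) = -483/(-17/12 - 154) = -483/(-1865/12) = -483*(-12/1865) = 5796/1865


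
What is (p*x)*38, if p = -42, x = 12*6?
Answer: -114912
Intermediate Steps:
x = 72
(p*x)*38 = -42*72*38 = -3024*38 = -114912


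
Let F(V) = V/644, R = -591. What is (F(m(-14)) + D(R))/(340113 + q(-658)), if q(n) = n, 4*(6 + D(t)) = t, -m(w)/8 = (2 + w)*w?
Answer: -14337/31229860 ≈ -0.00045908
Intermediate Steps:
m(w) = -8*w*(2 + w) (m(w) = -8*(2 + w)*w = -8*w*(2 + w))
F(V) = V/644 (F(V) = V*(1/644) = V/644)
D(t) = -6 + t/4
(F(m(-14)) + D(R))/(340113 + q(-658)) = ((-8*(-14)*(2 - 14))/644 + (-6 + (1/4)*(-591)))/(340113 - 658) = ((-8*(-14)*(-12))/644 + (-6 - 591/4))/339455 = ((1/644)*(-1344) - 615/4)*(1/339455) = (-48/23 - 615/4)*(1/339455) = -14337/92*1/339455 = -14337/31229860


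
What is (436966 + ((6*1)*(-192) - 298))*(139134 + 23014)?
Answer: 70618048368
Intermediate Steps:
(436966 + ((6*1)*(-192) - 298))*(139134 + 23014) = (436966 + (6*(-192) - 298))*162148 = (436966 + (-1152 - 298))*162148 = (436966 - 1450)*162148 = 435516*162148 = 70618048368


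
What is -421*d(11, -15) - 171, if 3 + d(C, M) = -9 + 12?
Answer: -171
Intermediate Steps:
d(C, M) = 0 (d(C, M) = -3 + (-9 + 12) = -3 + 3 = 0)
-421*d(11, -15) - 171 = -421*0 - 171 = 0 - 171 = -171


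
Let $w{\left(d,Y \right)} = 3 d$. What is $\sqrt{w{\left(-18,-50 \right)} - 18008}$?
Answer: $i \sqrt{18062} \approx 134.4 i$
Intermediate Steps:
$\sqrt{w{\left(-18,-50 \right)} - 18008} = \sqrt{3 \left(-18\right) - 18008} = \sqrt{-54 - 18008} = \sqrt{-18062} = i \sqrt{18062}$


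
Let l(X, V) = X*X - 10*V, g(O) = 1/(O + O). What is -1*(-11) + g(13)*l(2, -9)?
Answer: 190/13 ≈ 14.615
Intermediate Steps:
g(O) = 1/(2*O)
l(X, V) = X**2 - 10*V
-1*(-11) + g(13)*l(2, -9) = -1*(-11) + ((1/2)/13)*(2**2 - 10*(-9)) = 11 + ((1/2)*(1/13))*(4 + 90) = 11 + (1/26)*94 = 11 + 47/13 = 190/13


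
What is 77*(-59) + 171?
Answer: -4372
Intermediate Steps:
77*(-59) + 171 = -4543 + 171 = -4372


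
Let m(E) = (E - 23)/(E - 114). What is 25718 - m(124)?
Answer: 257079/10 ≈ 25708.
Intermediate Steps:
m(E) = (-23 + E)/(-114 + E)
25718 - m(124) = 25718 - (-23 + 124)/(-114 + 124) = 25718 - 101/10 = 257079/10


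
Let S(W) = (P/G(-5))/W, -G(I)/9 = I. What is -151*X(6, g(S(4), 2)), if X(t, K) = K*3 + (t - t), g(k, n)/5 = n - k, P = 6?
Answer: -8909/2 ≈ -4454.5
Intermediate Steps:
G(I) = -9*I
S(W) = 2/(15*W) (S(W) = (6/((-9*(-5))))/W = (6/45)/W = (6*(1/45))/W = 2/(15*W))
g(k, n) = -5*k + 5*n (g(k, n) = 5*(n - k) = -5*k + 5*n)
X(t, K) = 3*K (X(t, K) = 3*K + 0 = 3*K)
-151*X(6, g(S(4), 2)) = -453*(-2/(3*4) + 5*2) = -453*(-2/(3*4) + 10) = -453*(-5*1/30 + 10) = -453*(-⅙ + 10) = -453*59/6 = -151*59/2 = -8909/2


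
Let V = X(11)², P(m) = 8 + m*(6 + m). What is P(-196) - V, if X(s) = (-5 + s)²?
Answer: 35952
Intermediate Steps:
V = 1296 (V = ((-5 + 11)²)² = (6²)² = 36² = 1296)
P(-196) - V = (8 + (-196)² + 6*(-196)) - 1*1296 = (8 + 38416 - 1176) - 1296 = 37248 - 1296 = 35952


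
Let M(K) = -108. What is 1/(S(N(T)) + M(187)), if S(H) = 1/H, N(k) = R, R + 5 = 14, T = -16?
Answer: -9/971 ≈ -0.0092688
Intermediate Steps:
R = 9 (R = -5 + 14 = 9)
N(k) = 9
1/(S(N(T)) + M(187)) = 1/(1/9 - 108) = 1/(-971/9) = -9/971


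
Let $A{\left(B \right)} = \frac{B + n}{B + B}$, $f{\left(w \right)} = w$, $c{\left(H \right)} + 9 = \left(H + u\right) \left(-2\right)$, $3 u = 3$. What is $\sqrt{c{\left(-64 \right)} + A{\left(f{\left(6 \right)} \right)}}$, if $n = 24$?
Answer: $\frac{\sqrt{478}}{2} \approx 10.932$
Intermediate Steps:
$u = 1$ ($u = \frac{1}{3} \cdot 3 = 1$)
$c{\left(H \right)} = -11 - 2 H$ ($c{\left(H \right)} = -9 + \left(H + 1\right) \left(-2\right) = -9 + \left(1 + H\right) \left(-2\right) = -9 - \left(2 + 2 H\right) = -11 - 2 H$)
$A{\left(B \right)} = \frac{24 + B}{2 B}$ ($A{\left(B \right)} = \frac{B + 24}{B + B} = \frac{24 + B}{2 B}$)
$\sqrt{c{\left(-64 \right)} + A{\left(f{\left(6 \right)} \right)}} = \sqrt{\left(-11 - -128\right) + \frac{24 + 6}{2 \cdot 6}} = \sqrt{\left(-11 + 128\right) + \frac{1}{2} \cdot \frac{1}{6} \cdot 30} = \sqrt{117 + \frac{5}{2}} = \sqrt{\frac{239}{2}} = \frac{\sqrt{478}}{2}$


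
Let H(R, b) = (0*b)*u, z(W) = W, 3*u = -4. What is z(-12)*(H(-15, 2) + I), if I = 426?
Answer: -5112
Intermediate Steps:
u = -4/3 (u = (⅓)*(-4) = -4/3 ≈ -1.3333)
H(R, b) = 0 (H(R, b) = (0*b)*(-4/3) = 0*(-4/3) = 0)
z(-12)*(H(-15, 2) + I) = -12*(0 + 426) = -12*426 = -5112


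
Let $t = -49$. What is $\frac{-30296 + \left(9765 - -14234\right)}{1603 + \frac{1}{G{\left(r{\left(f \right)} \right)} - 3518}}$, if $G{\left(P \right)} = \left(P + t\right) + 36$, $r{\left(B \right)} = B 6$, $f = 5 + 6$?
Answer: $- \frac{21819105}{5554394} \approx -3.9283$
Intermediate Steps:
$f = 11$
$r{\left(B \right)} = 6 B$
$G{\left(P \right)} = -13 + P$ ($G{\left(P \right)} = \left(P - 49\right) + 36 = \left(-49 + P\right) + 36 = -13 + P$)
$\frac{-30296 + \left(9765 - -14234\right)}{1603 + \frac{1}{G{\left(r{\left(f \right)} \right)} - 3518}} = \frac{-30296 + \left(9765 - -14234\right)}{1603 + \frac{1}{\left(-13 + 6 \cdot 11\right) - 3518}} = \frac{-30296 + \left(9765 + 14234\right)}{1603 + \frac{1}{\left(-13 + 66\right) - 3518}} = \frac{-30296 + 23999}{1603 + \frac{1}{53 - 3518}} = - \frac{6297}{1603 + \frac{1}{-3465}} = - \frac{6297}{1603 - \frac{1}{3465}} = - \frac{6297}{\frac{5554394}{3465}} = \left(-6297\right) \frac{3465}{5554394} = - \frac{21819105}{5554394}$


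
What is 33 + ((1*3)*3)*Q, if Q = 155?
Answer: 1428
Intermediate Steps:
33 + ((1*3)*3)*Q = 33 + ((1*3)*3)*155 = 33 + (3*3)*155 = 33 + 9*155 = 33 + 1395 = 1428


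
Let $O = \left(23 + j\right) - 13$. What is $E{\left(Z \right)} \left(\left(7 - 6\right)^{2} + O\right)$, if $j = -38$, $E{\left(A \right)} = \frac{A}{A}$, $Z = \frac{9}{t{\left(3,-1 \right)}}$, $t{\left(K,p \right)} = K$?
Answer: $-27$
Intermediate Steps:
$Z = 3$ ($Z = \frac{9}{3} = 9 \cdot \frac{1}{3} = 3$)
$E{\left(A \right)} = 1$
$O = -28$ ($O = \left(23 - 38\right) - 13 = -15 - 13 = -28$)
$E{\left(Z \right)} \left(\left(7 - 6\right)^{2} + O\right) = 1 \left(\left(7 - 6\right)^{2} - 28\right) = 1 \left(1^{2} - 28\right) = 1 \left(1 - 28\right) = 1 \left(-27\right) = -27$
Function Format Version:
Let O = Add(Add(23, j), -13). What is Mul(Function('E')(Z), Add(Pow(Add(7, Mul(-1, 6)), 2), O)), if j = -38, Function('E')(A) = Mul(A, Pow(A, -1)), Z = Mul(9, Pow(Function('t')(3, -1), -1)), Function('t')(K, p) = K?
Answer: -27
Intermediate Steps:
Z = 3 (Z = Mul(9, Pow(3, -1)) = Mul(9, Rational(1, 3)) = 3)
Function('E')(A) = 1
O = -28 (O = Add(Add(23, -38), -13) = Add(-15, -13) = -28)
Mul(Function('E')(Z), Add(Pow(Add(7, Mul(-1, 6)), 2), O)) = Mul(1, Add(Pow(Add(7, Mul(-1, 6)), 2), -28)) = Mul(1, Add(Pow(Add(7, -6), 2), -28)) = Mul(1, Add(Pow(1, 2), -28)) = Mul(1, Add(1, -28)) = Mul(1, -27) = -27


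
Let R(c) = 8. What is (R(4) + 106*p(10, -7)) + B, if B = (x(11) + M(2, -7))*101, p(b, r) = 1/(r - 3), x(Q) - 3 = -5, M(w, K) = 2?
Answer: -13/5 ≈ -2.6000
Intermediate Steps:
x(Q) = -2 (x(Q) = 3 - 5 = -2)
p(b, r) = 1/(-3 + r)
B = 0 (B = (-2 + 2)*101 = 0*101 = 0)
(R(4) + 106*p(10, -7)) + B = (8 + 106/(-3 - 7)) + 0 = (8 + 106/(-10)) + 0 = (8 + 106*(-1/10)) + 0 = (8 - 53/5) + 0 = -13/5 + 0 = -13/5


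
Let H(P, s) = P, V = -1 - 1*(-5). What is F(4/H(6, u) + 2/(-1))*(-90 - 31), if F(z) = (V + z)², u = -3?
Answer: -7744/9 ≈ -860.44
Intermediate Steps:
V = 4 (V = -1 + 5 = 4)
F(z) = (4 + z)²
F(4/H(6, u) + 2/(-1))*(-90 - 31) = (4 + (4/6 + 2/(-1)))²*(-90 - 31) = (4 + (4*(⅙) + 2*(-1)))²*(-121) = (4 + (⅔ - 2))²*(-121) = (4 - 4/3)²*(-121) = (8/3)²*(-121) = (64/9)*(-121) = -7744/9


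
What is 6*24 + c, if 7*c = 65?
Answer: 1073/7 ≈ 153.29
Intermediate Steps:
c = 65/7 (c = (⅐)*65 = 65/7 ≈ 9.2857)
6*24 + c = 6*24 + 65/7 = 144 + 65/7 = 1073/7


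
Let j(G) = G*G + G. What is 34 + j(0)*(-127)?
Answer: 34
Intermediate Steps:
j(G) = G + G² (j(G) = G² + G = G + G²)
34 + j(0)*(-127) = 34 + (0*(1 + 0))*(-127) = 34 + (0*1)*(-127) = 34 + 0*(-127) = 34 + 0 = 34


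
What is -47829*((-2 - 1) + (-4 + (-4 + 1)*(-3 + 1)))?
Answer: 47829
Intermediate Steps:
-47829*((-2 - 1) + (-4 + (-4 + 1)*(-3 + 1))) = -47829*(-3 + (-4 - 3*(-2))) = -47829*(-3 + (-4 + 6)) = -47829*(-3 + 2) = -47829*(-1) = 47829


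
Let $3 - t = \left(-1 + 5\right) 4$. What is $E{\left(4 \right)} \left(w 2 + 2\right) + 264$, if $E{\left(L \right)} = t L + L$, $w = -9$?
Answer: $1032$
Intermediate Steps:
$t = -13$ ($t = 3 - \left(-1 + 5\right) 4 = 3 - 4 \cdot 4 = 3 - 16 = -13$)
$E{\left(L \right)} = - 12 L$ ($E{\left(L \right)} = - 13 L + L = - 12 L$)
$E{\left(4 \right)} \left(w 2 + 2\right) + 264 = \left(-12\right) 4 \left(\left(-9\right) 2 + 2\right) + 264 = - 48 \left(-18 + 2\right) + 264 = \left(-48\right) \left(-16\right) + 264 = 768 + 264 = 1032$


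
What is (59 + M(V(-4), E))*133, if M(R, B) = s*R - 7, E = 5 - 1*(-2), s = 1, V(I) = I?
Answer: 6384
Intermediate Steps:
E = 7 (E = 5 + 2 = 7)
M(R, B) = -7 + R (M(R, B) = 1*R - 7 = R - 7 = -7 + R)
(59 + M(V(-4), E))*133 = (59 + (-7 - 4))*133 = (59 - 11)*133 = 48*133 = 6384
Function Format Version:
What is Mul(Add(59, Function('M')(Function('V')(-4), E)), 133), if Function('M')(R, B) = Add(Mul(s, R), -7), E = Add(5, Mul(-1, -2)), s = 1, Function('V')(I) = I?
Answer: 6384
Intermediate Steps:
E = 7 (E = Add(5, 2) = 7)
Function('M')(R, B) = Add(-7, R) (Function('M')(R, B) = Add(Mul(1, R), -7) = Add(R, -7) = Add(-7, R))
Mul(Add(59, Function('M')(Function('V')(-4), E)), 133) = Mul(Add(59, Add(-7, -4)), 133) = Mul(Add(59, -11), 133) = Mul(48, 133) = 6384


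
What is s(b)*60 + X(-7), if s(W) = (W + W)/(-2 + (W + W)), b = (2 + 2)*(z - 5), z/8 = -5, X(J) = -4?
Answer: 10076/181 ≈ 55.669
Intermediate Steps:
z = -40 (z = 8*(-5) = -40)
b = -180 (b = (2 + 2)*(-40 - 5) = 4*(-45) = -180)
s(W) = 2*W/(-2 + 2*W) (s(W) = (2*W)/(-2 + 2*W) = 2*W/(-2 + 2*W))
s(b)*60 + X(-7) = -180/(-1 - 180)*60 - 4 = -180/(-181)*60 - 4 = -180*(-1/181)*60 - 4 = (180/181)*60 - 4 = 10800/181 - 4 = 10076/181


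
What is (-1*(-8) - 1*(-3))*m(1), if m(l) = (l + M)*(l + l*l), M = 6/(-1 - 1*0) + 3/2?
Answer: -77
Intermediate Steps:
M = -9/2 (M = 6/(-1 + 0) + 3*(1/2) = 6/(-1) + 3/2 = 6*(-1) + 3/2 = -6 + 3/2 = -9/2 ≈ -4.5000)
m(l) = (-9/2 + l)*(l + l**2) (m(l) = (l - 9/2)*(l + l*l) = (-9/2 + l)*(l + l**2))
(-1*(-8) - 1*(-3))*m(1) = (-1*(-8) - 1*(-3))*((1/2)*1*(-9 - 7*1 + 2*1**2)) = (8 + 3)*((1/2)*1*(-9 - 7 + 2*1)) = 11*((1/2)*1*(-9 - 7 + 2)) = 11*((1/2)*1*(-14)) = 11*(-7) = -77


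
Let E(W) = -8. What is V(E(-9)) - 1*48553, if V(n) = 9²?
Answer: -48472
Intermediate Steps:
V(n) = 81
V(E(-9)) - 1*48553 = 81 - 1*48553 = 81 - 48553 = -48472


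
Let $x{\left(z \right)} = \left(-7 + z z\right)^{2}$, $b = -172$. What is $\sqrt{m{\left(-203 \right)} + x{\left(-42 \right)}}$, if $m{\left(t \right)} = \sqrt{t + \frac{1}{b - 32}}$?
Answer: $\frac{\sqrt{32117657796 + 102 i \sqrt{2112063}}}{102} \approx 1757.0 + 0.0040546 i$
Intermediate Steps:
$m{\left(t \right)} = \sqrt{- \frac{1}{204} + t}$ ($m{\left(t \right)} = \sqrt{t + \frac{1}{-172 - 32}} = \sqrt{t + \frac{1}{-204}} = \sqrt{t - \frac{1}{204}} = \sqrt{- \frac{1}{204} + t}$)
$x{\left(z \right)} = \left(-7 + z^{2}\right)^{2}$
$\sqrt{m{\left(-203 \right)} + x{\left(-42 \right)}} = \sqrt{\frac{\sqrt{-51 + 10404 \left(-203\right)}}{102} + \left(-7 + \left(-42\right)^{2}\right)^{2}} = \sqrt{\frac{\sqrt{-51 - 2112012}}{102} + \left(-7 + 1764\right)^{2}} = \sqrt{\frac{\sqrt{-2112063}}{102} + 1757^{2}} = \sqrt{\frac{i \sqrt{2112063}}{102} + 3087049} = \sqrt{3087049 + \frac{i \sqrt{2112063}}{102}}$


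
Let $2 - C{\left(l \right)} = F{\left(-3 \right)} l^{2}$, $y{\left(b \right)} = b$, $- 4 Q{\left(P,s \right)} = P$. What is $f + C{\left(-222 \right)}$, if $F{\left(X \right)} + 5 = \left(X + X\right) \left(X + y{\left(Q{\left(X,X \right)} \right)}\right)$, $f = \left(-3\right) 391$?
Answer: $-420085$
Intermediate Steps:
$Q{\left(P,s \right)} = - \frac{P}{4}$
$f = -1173$
$F{\left(X \right)} = -5 + \frac{3 X^{2}}{2}$ ($F{\left(X \right)} = -5 + \left(X + X\right) \left(X - \frac{X}{4}\right) = -5 + 2 X \frac{3 X}{4} = -5 + \frac{3 X^{2}}{2}$)
$C{\left(l \right)} = 2 - \frac{17 l^{2}}{2}$ ($C{\left(l \right)} = 2 - \left(-5 + \frac{3 \left(-3\right)^{2}}{2}\right) l^{2} = 2 - \left(-5 + \frac{3}{2} \cdot 9\right) l^{2} = 2 - \left(-5 + \frac{27}{2}\right) l^{2} = 2 - \frac{17 l^{2}}{2}$)
$f + C{\left(-222 \right)} = -1173 + \left(2 - \frac{17 \left(-222\right)^{2}}{2}\right) = -1173 + \left(2 - 418914\right) = -1173 - 418912 = -420085$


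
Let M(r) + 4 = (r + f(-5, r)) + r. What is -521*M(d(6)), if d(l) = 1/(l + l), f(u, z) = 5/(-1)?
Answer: 27613/6 ≈ 4602.2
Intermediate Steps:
f(u, z) = -5 (f(u, z) = 5*(-1) = -5)
d(l) = 1/(2*l)
M(r) = -9 + 2*r (M(r) = -4 + ((r - 5) + r) = -4 + ((-5 + r) + r) = -4 + (-5 + 2*r) = -9 + 2*r)
-521*M(d(6)) = -521*(-9 + 2*((½)/6)) = -521*(-9 + 2*((½)*(⅙))) = -521*(-9 + 2*(1/12)) = -521*(-9 + ⅙) = -521*(-53/6) = 27613/6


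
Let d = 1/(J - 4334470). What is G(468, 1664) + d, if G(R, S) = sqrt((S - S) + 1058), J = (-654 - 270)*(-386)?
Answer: -1/3977806 + 23*sqrt(2) ≈ 32.527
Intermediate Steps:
J = 356664 (J = -924*(-386) = 356664)
G(R, S) = 23*sqrt(2) (G(R, S) = sqrt(0 + 1058) = sqrt(1058) = 23*sqrt(2))
d = -1/3977806 (d = 1/(356664 - 4334470) = 1/(-3977806) = -1/3977806 ≈ -2.5139e-7)
G(468, 1664) + d = 23*sqrt(2) - 1/3977806 = -1/3977806 + 23*sqrt(2)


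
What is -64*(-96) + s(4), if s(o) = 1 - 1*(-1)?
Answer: 6146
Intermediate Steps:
s(o) = 2 (s(o) = 1 + 1 = 2)
-64*(-96) + s(4) = -64*(-96) + 2 = 6144 + 2 = 6146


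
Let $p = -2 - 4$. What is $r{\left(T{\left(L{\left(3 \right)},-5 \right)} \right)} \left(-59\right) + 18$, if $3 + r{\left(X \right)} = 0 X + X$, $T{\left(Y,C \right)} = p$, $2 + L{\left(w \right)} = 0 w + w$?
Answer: $549$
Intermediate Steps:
$L{\left(w \right)} = -2 + w$ ($L{\left(w \right)} = -2 + \left(0 w + w\right) = -2 + \left(0 + w\right) = -2 + w$)
$p = -6$
$T{\left(Y,C \right)} = -6$
$r{\left(X \right)} = -3 + X$ ($r{\left(X \right)} = -3 + \left(0 X + X\right) = -3 + \left(0 + X\right) = -3 + X$)
$r{\left(T{\left(L{\left(3 \right)},-5 \right)} \right)} \left(-59\right) + 18 = \left(-3 - 6\right) \left(-59\right) + 18 = \left(-9\right) \left(-59\right) + 18 = 531 + 18 = 549$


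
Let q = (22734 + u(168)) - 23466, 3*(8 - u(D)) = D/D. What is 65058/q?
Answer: -195174/2173 ≈ -89.818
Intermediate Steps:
u(D) = 23/3 (u(D) = 8 - D/(3*D) = 8 - ⅓*1 = 8 - ⅓ = 23/3)
q = -2173/3 (q = (22734 + 23/3) - 23466 = 68225/3 - 23466 = -2173/3 ≈ -724.33)
65058/q = 65058/(-2173/3) = 65058*(-3/2173) = -195174/2173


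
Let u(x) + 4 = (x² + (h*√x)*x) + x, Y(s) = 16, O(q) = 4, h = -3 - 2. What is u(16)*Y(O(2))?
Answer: -832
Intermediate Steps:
h = -5
u(x) = -4 + x + x² - 5*x^(3/2) (u(x) = -4 + ((x² + (-5*√x)*x) + x) = -4 + ((x² - 5*x^(3/2)) + x) = -4 + (x + x² - 5*x^(3/2)) = -4 + x + x² - 5*x^(3/2))
u(16)*Y(O(2)) = (-4 + 16 + 16² - 5*16^(3/2))*16 = (-4 + 16 + 256 - 5*64)*16 = (-4 + 16 + 256 - 320)*16 = -52*16 = -832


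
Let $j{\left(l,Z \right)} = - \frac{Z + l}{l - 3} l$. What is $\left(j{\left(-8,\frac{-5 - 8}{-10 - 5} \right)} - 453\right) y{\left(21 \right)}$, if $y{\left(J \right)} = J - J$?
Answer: $0$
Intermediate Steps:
$j{\left(l,Z \right)} = - \frac{l \left(Z + l\right)}{-3 + l}$ ($j{\left(l,Z \right)} = - \frac{Z + l}{-3 + l} l = - \frac{l \left(Z + l\right)}{-3 + l}$)
$y{\left(J \right)} = 0$
$\left(j{\left(-8,\frac{-5 - 8}{-10 - 5} \right)} - 453\right) y{\left(21 \right)} = \left(\left(-1\right) \left(-8\right) \frac{1}{-3 - 8} \left(\frac{-5 - 8}{-10 - 5} - 8\right) - 453\right) 0 = \left(\left(-1\right) \left(-8\right) \frac{1}{-11} \left(- \frac{13}{-15} - 8\right) - 453\right) 0 = \left(\left(-1\right) \left(-8\right) \left(- \frac{1}{11}\right) \left(\left(-13\right) \left(- \frac{1}{15}\right) - 8\right) - 453\right) 0 = \left(\left(-1\right) \left(-8\right) \left(- \frac{1}{11}\right) \left(\frac{13}{15} - 8\right) - 453\right) 0 = \left(\left(-1\right) \left(-8\right) \left(- \frac{1}{11}\right) \left(- \frac{107}{15}\right) - 453\right) 0 = \left(\frac{856}{165} - 453\right) 0 = \left(- \frac{73889}{165}\right) 0 = 0$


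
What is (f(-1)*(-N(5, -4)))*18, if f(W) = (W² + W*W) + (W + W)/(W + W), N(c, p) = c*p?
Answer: 1080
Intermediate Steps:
f(W) = 1 + 2*W² (f(W) = (W² + W²) + (2*W)/((2*W)) = 2*W² + (2*W)*(1/(2*W)) = 2*W² + 1 = 1 + 2*W²)
(f(-1)*(-N(5, -4)))*18 = ((1 + 2*(-1)²)*(-5*(-4)))*18 = ((1 + 2*1)*(-1*(-20)))*18 = ((1 + 2)*20)*18 = (3*20)*18 = 60*18 = 1080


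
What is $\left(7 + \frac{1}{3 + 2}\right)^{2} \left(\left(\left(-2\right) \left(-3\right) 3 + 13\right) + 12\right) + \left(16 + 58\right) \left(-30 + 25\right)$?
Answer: $\frac{46478}{25} \approx 1859.1$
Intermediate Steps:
$\left(7 + \frac{1}{3 + 2}\right)^{2} \left(\left(\left(-2\right) \left(-3\right) 3 + 13\right) + 12\right) + \left(16 + 58\right) \left(-30 + 25\right) = \left(7 + \frac{1}{5}\right)^{2} \left(\left(6 \cdot 3 + 13\right) + 12\right) + 74 \left(-5\right) = \left(7 + \frac{1}{5}\right)^{2} \left(\left(18 + 13\right) + 12\right) - 370 = \left(\frac{36}{5}\right)^{2} \left(31 + 12\right) - 370 = \frac{1296}{25} \cdot 43 - 370 = \frac{55728}{25} - 370 = \frac{46478}{25}$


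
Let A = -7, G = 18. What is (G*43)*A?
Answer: -5418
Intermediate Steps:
(G*43)*A = (18*43)*(-7) = 774*(-7) = -5418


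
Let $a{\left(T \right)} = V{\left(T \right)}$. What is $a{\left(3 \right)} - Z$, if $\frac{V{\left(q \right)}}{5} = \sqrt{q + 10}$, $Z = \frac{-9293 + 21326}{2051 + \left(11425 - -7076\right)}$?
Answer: $- \frac{1719}{2936} + 5 \sqrt{13} \approx 17.442$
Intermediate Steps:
$Z = \frac{1719}{2936}$ ($Z = \frac{12033}{2051 + \left(11425 + 7076\right)} = \frac{12033}{2051 + 18501} = \frac{12033}{20552} = 12033 \cdot \frac{1}{20552} = \frac{1719}{2936} \approx 0.58549$)
$V{\left(q \right)} = 5 \sqrt{10 + q}$ ($V{\left(q \right)} = 5 \sqrt{q + 10} = 5 \sqrt{10 + q}$)
$a{\left(T \right)} = 5 \sqrt{10 + T}$
$a{\left(3 \right)} - Z = 5 \sqrt{10 + 3} - \frac{1719}{2936} = 5 \sqrt{13} - \frac{1719}{2936} = - \frac{1719}{2936} + 5 \sqrt{13}$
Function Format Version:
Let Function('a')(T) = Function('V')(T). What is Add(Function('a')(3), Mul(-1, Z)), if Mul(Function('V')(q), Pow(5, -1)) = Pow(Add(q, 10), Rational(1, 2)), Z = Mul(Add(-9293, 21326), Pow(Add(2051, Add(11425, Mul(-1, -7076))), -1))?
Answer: Add(Rational(-1719, 2936), Mul(5, Pow(13, Rational(1, 2)))) ≈ 17.442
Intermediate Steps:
Z = Rational(1719, 2936) (Z = Mul(12033, Pow(Add(2051, Add(11425, 7076)), -1)) = Mul(12033, Pow(Add(2051, 18501), -1)) = Mul(12033, Pow(20552, -1)) = Mul(12033, Rational(1, 20552)) = Rational(1719, 2936) ≈ 0.58549)
Function('V')(q) = Mul(5, Pow(Add(10, q), Rational(1, 2))) (Function('V')(q) = Mul(5, Pow(Add(q, 10), Rational(1, 2))) = Mul(5, Pow(Add(10, q), Rational(1, 2))))
Function('a')(T) = Mul(5, Pow(Add(10, T), Rational(1, 2)))
Add(Function('a')(3), Mul(-1, Z)) = Add(Mul(5, Pow(Add(10, 3), Rational(1, 2))), Mul(-1, Rational(1719, 2936))) = Add(Mul(5, Pow(13, Rational(1, 2))), Rational(-1719, 2936)) = Add(Rational(-1719, 2936), Mul(5, Pow(13, Rational(1, 2))))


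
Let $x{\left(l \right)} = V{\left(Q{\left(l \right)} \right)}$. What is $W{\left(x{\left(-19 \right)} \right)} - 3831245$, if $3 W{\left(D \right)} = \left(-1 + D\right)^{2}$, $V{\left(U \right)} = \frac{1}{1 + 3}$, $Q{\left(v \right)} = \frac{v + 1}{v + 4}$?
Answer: $- \frac{61299917}{16} \approx -3.8312 \cdot 10^{6}$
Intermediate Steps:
$Q{\left(v \right)} = \frac{1 + v}{4 + v}$
$V{\left(U \right)} = \frac{1}{4}$
$x{\left(l \right)} = \frac{1}{4}$
$W{\left(D \right)} = \frac{\left(-1 + D\right)^{2}}{3}$
$W{\left(x{\left(-19 \right)} \right)} - 3831245 = \frac{\left(-1 + \frac{1}{4}\right)^{2}}{3} - 3831245 = \frac{\left(- \frac{3}{4}\right)^{2}}{3} - 3831245 = \frac{1}{3} \cdot \frac{9}{16} - 3831245 = \frac{3}{16} - 3831245 = - \frac{61299917}{16}$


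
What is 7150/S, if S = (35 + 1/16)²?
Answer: 166400/28611 ≈ 5.8159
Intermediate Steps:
S = 314721/256 (S = (35 + 1/16)² = (561/16)² = 314721/256 ≈ 1229.4)
7150/S = 7150/(314721/256) = 7150*(256/314721) = 166400/28611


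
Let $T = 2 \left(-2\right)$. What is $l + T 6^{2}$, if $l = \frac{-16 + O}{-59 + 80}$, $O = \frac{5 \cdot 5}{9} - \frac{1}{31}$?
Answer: $- \frac{847394}{5859} \approx -144.63$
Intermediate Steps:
$T = -4$
$O = \frac{766}{279}$ ($O = 25 \cdot \frac{1}{9} - \frac{1}{31} = \frac{25}{9} - \frac{1}{31} = \frac{766}{279} \approx 2.7455$)
$l = - \frac{3698}{5859}$ ($l = \frac{-16 + \frac{766}{279}}{-59 + 80} = - \frac{3698}{279 \cdot 21} = \left(- \frac{3698}{279}\right) \frac{1}{21} = - \frac{3698}{5859} \approx -0.63117$)
$l + T 6^{2} = - \frac{3698}{5859} - 4 \cdot 6^{2} = - \frac{3698}{5859} - 144 = - \frac{847394}{5859}$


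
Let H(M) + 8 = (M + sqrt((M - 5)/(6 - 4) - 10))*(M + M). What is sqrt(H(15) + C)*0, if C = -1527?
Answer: 0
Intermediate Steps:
H(M) = -8 + 2*M*(M + sqrt(-25/2 + M/2)) (H(M) = -8 + (M + sqrt((M - 5)/(6 - 4) - 10))*(M + M) = -8 + (M + sqrt((-5 + M)/2 - 10))*(2*M) = -8 + (M + sqrt((-5 + M)*(1/2) - 10))*(2*M) = -8 + (M + sqrt((-5/2 + M/2) - 10))*(2*M) = -8 + (M + sqrt(-25/2 + M/2))*(2*M) = -8 + 2*M*(M + sqrt(-25/2 + M/2)))
sqrt(H(15) + C)*0 = sqrt((-8 + 2*15**2 + 15*sqrt(-50 + 2*15)) - 1527)*0 = sqrt((-8 + 2*225 + 15*sqrt(-50 + 30)) - 1527)*0 = sqrt((-8 + 450 + 15*sqrt(-20)) - 1527)*0 = sqrt((-8 + 450 + 15*(2*I*sqrt(5))) - 1527)*0 = sqrt((-8 + 450 + 30*I*sqrt(5)) - 1527)*0 = sqrt((442 + 30*I*sqrt(5)) - 1527)*0 = sqrt(-1085 + 30*I*sqrt(5))*0 = 0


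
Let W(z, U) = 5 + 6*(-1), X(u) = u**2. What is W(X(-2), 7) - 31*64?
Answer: -1985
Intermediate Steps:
W(z, U) = -1 (W(z, U) = 5 - 6 = -1)
W(X(-2), 7) - 31*64 = -1 - 31*64 = -1 - 1984 = -1985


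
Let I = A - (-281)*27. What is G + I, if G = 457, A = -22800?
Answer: -14756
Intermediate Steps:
I = -15213 (I = -22800 - (-281)*27 = -22800 - 1*(-7587) = -22800 + 7587 = -15213)
G + I = 457 - 15213 = -14756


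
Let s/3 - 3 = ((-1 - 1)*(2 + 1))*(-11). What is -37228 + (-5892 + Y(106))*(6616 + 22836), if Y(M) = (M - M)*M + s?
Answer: -167471848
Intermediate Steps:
s = 207 (s = 9 + 3*(((-1 - 1)*(2 + 1))*(-11)) = 9 + 3*(-2*3*(-11)) = 9 + 3*(-6*(-11)) = 9 + 3*66 = 9 + 198 = 207)
Y(M) = 207 (Y(M) = (M - M)*M + 207 = 0*M + 207 = 0 + 207 = 207)
-37228 + (-5892 + Y(106))*(6616 + 22836) = -37228 + (-5892 + 207)*(6616 + 22836) = -37228 - 5685*29452 = -37228 - 167434620 = -167471848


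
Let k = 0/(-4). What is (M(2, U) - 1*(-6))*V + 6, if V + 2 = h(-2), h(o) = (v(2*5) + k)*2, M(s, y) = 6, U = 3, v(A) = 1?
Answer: 6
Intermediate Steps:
k = 0 (k = 0*(-¼) = 0)
h(o) = 2 (h(o) = (1 + 0)*2 = 1*2 = 2)
V = 0 (V = -2 + 2 = 0)
(M(2, U) - 1*(-6))*V + 6 = (6 - 1*(-6))*0 + 6 = (6 + 6)*0 + 6 = 12*0 + 6 = 0 + 6 = 6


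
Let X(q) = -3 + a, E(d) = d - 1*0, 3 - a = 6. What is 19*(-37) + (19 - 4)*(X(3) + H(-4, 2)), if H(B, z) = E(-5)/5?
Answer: -808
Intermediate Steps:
a = -3 (a = 3 - 1*6 = 3 - 6 = -3)
E(d) = d (E(d) = d + 0 = d)
X(q) = -6 (X(q) = -3 - 3 = -6)
H(B, z) = -1 (H(B, z) = -5/5 = -5*⅕ = -1)
19*(-37) + (19 - 4)*(X(3) + H(-4, 2)) = 19*(-37) + (19 - 4)*(-6 - 1) = -703 + 15*(-7) = -703 - 105 = -808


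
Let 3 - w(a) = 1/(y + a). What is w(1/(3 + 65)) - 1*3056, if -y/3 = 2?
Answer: -1242503/407 ≈ -3052.8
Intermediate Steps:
y = -6 (y = -3*2 = -6)
w(a) = 3 - 1/(-6 + a)
w(1/(3 + 65)) - 1*3056 = (-19 + 3/(3 + 65))/(-6 + 1/(3 + 65)) - 1*3056 = (-19 + 3/68)/(-6 + 1/68) - 3056 = (-19 + 3*(1/68))/(-6 + 1/68) - 3056 = (-19 + 3/68)/(-407/68) - 3056 = -68/407*(-1289/68) - 3056 = 1289/407 - 3056 = -1242503/407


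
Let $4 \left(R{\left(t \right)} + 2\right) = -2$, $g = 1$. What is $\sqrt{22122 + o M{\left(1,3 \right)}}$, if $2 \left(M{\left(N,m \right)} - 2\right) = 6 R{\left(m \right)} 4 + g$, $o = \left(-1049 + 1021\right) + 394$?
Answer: $\sqrt{12057} \approx 109.8$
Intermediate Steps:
$R{\left(t \right)} = - \frac{5}{2}$ ($R{\left(t \right)} = -2 + \frac{1}{4} \left(-2\right) = -2 - \frac{1}{2} = - \frac{5}{2}$)
$o = 366$ ($o = -28 + 394 = 366$)
$M{\left(N,m \right)} = - \frac{55}{2}$ ($M{\left(N,m \right)} = 2 + \frac{6 \left(- \frac{5}{2}\right) 4 + 1}{2} = 2 + \frac{\left(-15\right) 4 + 1}{2} = 2 + \frac{-60 + 1}{2} = 2 + \frac{1}{2} \left(-59\right) = 2 - \frac{59}{2} = - \frac{55}{2}$)
$\sqrt{22122 + o M{\left(1,3 \right)}} = \sqrt{22122 + 366 \left(- \frac{55}{2}\right)} = \sqrt{22122 - 10065} = \sqrt{12057}$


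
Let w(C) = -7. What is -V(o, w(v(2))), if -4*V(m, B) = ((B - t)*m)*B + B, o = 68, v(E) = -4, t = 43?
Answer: 23793/4 ≈ 5948.3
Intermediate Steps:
V(m, B) = -B/4 - B*m*(-43 + B)/4 (V(m, B) = -(((B - 1*43)*m)*B + B)/4 = -(((B - 43)*m)*B + B)/4 = -(((-43 + B)*m)*B + B)/4 = -((m*(-43 + B))*B + B)/4 = -(B*m*(-43 + B) + B)/4 = -(B + B*m*(-43 + B))/4 = -B/4 - B*m*(-43 + B)/4)
-V(o, w(v(2))) = -(-7)*(-1 + 43*68 - 1*(-7)*68)/4 = -(-7)*(-1 + 2924 + 476)/4 = -(-7)*3399/4 = -1*(-23793/4) = 23793/4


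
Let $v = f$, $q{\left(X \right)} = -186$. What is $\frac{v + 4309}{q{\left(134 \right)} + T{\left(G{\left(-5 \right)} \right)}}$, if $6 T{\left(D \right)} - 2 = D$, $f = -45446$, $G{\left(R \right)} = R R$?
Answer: $\frac{82274}{363} \approx 226.65$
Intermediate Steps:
$G{\left(R \right)} = R^{2}$
$T{\left(D \right)} = \frac{1}{3} + \frac{D}{6}$
$v = -45446$
$\frac{v + 4309}{q{\left(134 \right)} + T{\left(G{\left(-5 \right)} \right)}} = \frac{-45446 + 4309}{-186 + \left(\frac{1}{3} + \frac{\left(-5\right)^{2}}{6}\right)} = - \frac{41137}{-186 + \left(\frac{1}{3} + \frac{1}{6} \cdot 25\right)} = - \frac{41137}{-186 + \left(\frac{1}{3} + \frac{25}{6}\right)} = - \frac{41137}{-186 + \frac{9}{2}} = - \frac{41137}{- \frac{363}{2}} = \left(-41137\right) \left(- \frac{2}{363}\right) = \frac{82274}{363}$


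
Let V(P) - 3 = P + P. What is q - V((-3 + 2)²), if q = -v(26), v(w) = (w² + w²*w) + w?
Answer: -18283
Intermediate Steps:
v(w) = w + w² + w³ (v(w) = (w² + w³) + w = w + w² + w³)
V(P) = 3 + 2*P (V(P) = 3 + (P + P) = 3 + 2*P)
q = -18278 (q = -26*(1 + 26 + 26²) = -26*(1 + 26 + 676) = -26*703 = -1*18278 = -18278)
q - V((-3 + 2)²) = -18278 - (3 + 2*(-3 + 2)²) = -18278 - (3 + 2*(-1)²) = -18278 - (3 + 2*1) = -18278 - (3 + 2) = -18278 - 1*5 = -18278 - 5 = -18283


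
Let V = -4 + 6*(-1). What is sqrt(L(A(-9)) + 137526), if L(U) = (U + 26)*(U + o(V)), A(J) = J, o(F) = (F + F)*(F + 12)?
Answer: sqrt(136693) ≈ 369.72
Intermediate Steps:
V = -10 (V = -4 - 6 = -10)
o(F) = 2*F*(12 + F) (o(F) = (2*F)*(12 + F) = 2*F*(12 + F))
L(U) = (-40 + U)*(26 + U) (L(U) = (U + 26)*(U + 2*(-10)*(12 - 10)) = (26 + U)*(U + 2*(-10)*2) = (26 + U)*(U - 40) = (26 + U)*(-40 + U) = (-40 + U)*(26 + U))
sqrt(L(A(-9)) + 137526) = sqrt((-1040 + (-9)**2 - 14*(-9)) + 137526) = sqrt((-1040 + 81 + 126) + 137526) = sqrt(-833 + 137526) = sqrt(136693)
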